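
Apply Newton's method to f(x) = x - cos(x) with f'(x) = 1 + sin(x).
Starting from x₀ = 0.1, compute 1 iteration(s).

f(x) = x - cos(x)
f'(x) = 1 + sin(x)
x₀ = 0.1

Newton-Raphson formula: x_{n+1} = x_n - f(x_n)/f'(x_n)

Iteration 1:
  f(0.100000) = -0.895004
  f'(0.100000) = 1.099833
  x_1 = 0.100000 - (-0.895004)/1.099833 = 0.913763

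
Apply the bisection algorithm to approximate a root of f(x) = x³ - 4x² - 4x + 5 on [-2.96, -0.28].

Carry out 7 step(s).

f(x) = x³ - 4x² - 4x + 5
Initial interval: [-2.96, -0.28]

Iteration 1:
  c_1 = (-2.960000 + (-0.280000))/2 = -1.620000
  f(c_1) = f(-1.620000) = -3.269128
  f(a) × f(c) ≥ 0, new interval: [-1.620000, -0.280000]
Iteration 2:
  c_2 = (-1.620000 + (-0.280000))/2 = -0.950000
  f(c_2) = f(-0.950000) = 4.332625
  f(a) × f(c) < 0, new interval: [-1.620000, -0.950000]
Iteration 3:
  c_3 = (-1.620000 + (-0.950000))/2 = -1.285000
  f(c_3) = f(-1.285000) = 1.413276
  f(a) × f(c) < 0, new interval: [-1.620000, -1.285000]
Iteration 4:
  c_4 = (-1.620000 + (-1.285000))/2 = -1.452500
  f(c_4) = f(-1.452500) = -0.693446
  f(a) × f(c) ≥ 0, new interval: [-1.452500, -1.285000]
Iteration 5:
  c_5 = (-1.452500 + (-1.285000))/2 = -1.368750
  f(c_5) = f(-1.368750) = 0.416773
  f(a) × f(c) < 0, new interval: [-1.452500, -1.368750]
Iteration 6:
  c_6 = (-1.452500 + (-1.368750))/2 = -1.410625
  f(c_6) = f(-1.410625) = -0.123902
  f(a) × f(c) ≥ 0, new interval: [-1.410625, -1.368750]
Iteration 7:
  c_7 = (-1.410625 + (-1.368750))/2 = -1.389687
  f(c_7) = f(-1.389687) = 0.150017
  f(a) × f(c) < 0, new interval: [-1.410625, -1.389687]

After 7 iteration(s), the approximation is c_7 = -1.389687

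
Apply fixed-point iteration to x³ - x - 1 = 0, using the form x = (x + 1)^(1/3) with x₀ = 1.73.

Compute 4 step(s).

Equation: x³ - x - 1 = 0
Fixed-point form: x = (x + 1)^(1/3)
x₀ = 1.73

x_1 = g(1.730000) = 1.397615
x_2 = g(1.397615) = 1.338422
x_3 = g(1.338422) = 1.327316
x_4 = g(1.327316) = 1.325211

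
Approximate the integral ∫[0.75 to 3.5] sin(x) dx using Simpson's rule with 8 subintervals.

f(x) = sin(x)
a = 0.75, b = 3.5, n = 8
h = (b - a)/n = 0.343750

Simpson's rule: (h/3)[f(x₀) + 4f(x₁) + 2f(x₂) + ... + f(xₙ)]

x_0 = 0.7500, f(x_0) = 0.681639, coefficient = 1
x_1 = 1.0938, f(x_1) = 0.888355, coefficient = 4
x_2 = 1.4375, f(x_2) = 0.991129, coefficient = 2
x_3 = 1.7812, f(x_3) = 0.977936, coefficient = 4
x_4 = 2.1250, f(x_4) = 0.850320, coefficient = 2
x_5 = 2.4688, f(x_5) = 0.623212, coefficient = 4
x_6 = 2.8125, f(x_6) = 0.323185, coefficient = 2
x_7 = 3.1562, f(x_7) = -0.014657, coefficient = 4
x_8 = 3.5000, f(x_8) = -0.350783, coefficient = 1

I ≈ (0.343750/3) × 14.559507 = 1.668277
Exact value: 1.668146
Error: 0.000131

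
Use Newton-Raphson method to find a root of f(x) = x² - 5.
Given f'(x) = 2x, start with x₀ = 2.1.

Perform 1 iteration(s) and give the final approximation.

f(x) = x² - 5
f'(x) = 2x
x₀ = 2.1

Newton-Raphson formula: x_{n+1} = x_n - f(x_n)/f'(x_n)

Iteration 1:
  f(2.100000) = -0.590000
  f'(2.100000) = 4.200000
  x_1 = 2.100000 - (-0.590000)/4.200000 = 2.240476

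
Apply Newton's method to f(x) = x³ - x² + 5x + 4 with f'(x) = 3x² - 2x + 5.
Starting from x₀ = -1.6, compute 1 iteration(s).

f(x) = x³ - x² + 5x + 4
f'(x) = 3x² - 2x + 5
x₀ = -1.6

Newton-Raphson formula: x_{n+1} = x_n - f(x_n)/f'(x_n)

Iteration 1:
  f(-1.600000) = -10.656000
  f'(-1.600000) = 15.880000
  x_1 = -1.600000 - (-10.656000)/15.880000 = -0.928967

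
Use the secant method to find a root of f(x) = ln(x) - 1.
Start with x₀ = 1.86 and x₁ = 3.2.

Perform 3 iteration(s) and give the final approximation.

f(x) = ln(x) - 1
x₀ = 1.86, x₁ = 3.2

Secant formula: x_{n+1} = x_n - f(x_n)(x_n - x_{n-1})/(f(x_n) - f(x_{n-1}))

Iteration 1:
  f(1.860000) = -0.379424
  f(3.200000) = 0.163151
  x_2 = 3.200000 - 0.163151×(3.200000 - 1.860000)/(0.163151 - (-0.379424))
       = 2.797065
Iteration 2:
  f(3.200000) = 0.163151
  f(2.797065) = 0.028571
  x_3 = 2.797065 - 0.028571×(2.797065 - 3.200000)/(0.028571 - 0.163151)
       = 2.711524
Iteration 3:
  f(2.797065) = 0.028571
  f(2.711524) = -0.002489
  x_4 = 2.711524 - (-0.002489)×(2.711524 - 2.797065)/(-0.002489 - 0.028571)
       = 2.718379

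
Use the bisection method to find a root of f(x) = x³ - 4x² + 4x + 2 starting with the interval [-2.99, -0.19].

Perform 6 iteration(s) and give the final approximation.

f(x) = x³ - 4x² + 4x + 2
Initial interval: [-2.99, -0.19]

Iteration 1:
  c_1 = (-2.990000 + (-0.190000))/2 = -1.590000
  f(c_1) = f(-1.590000) = -18.492079
  f(a) × f(c) ≥ 0, new interval: [-1.590000, -0.190000]
Iteration 2:
  c_2 = (-1.590000 + (-0.190000))/2 = -0.890000
  f(c_2) = f(-0.890000) = -5.433369
  f(a) × f(c) ≥ 0, new interval: [-0.890000, -0.190000]
Iteration 3:
  c_3 = (-0.890000 + (-0.190000))/2 = -0.540000
  f(c_3) = f(-0.540000) = -1.483864
  f(a) × f(c) ≥ 0, new interval: [-0.540000, -0.190000]
Iteration 4:
  c_4 = (-0.540000 + (-0.190000))/2 = -0.365000
  f(c_4) = f(-0.365000) = -0.041527
  f(a) × f(c) ≥ 0, new interval: [-0.365000, -0.190000]
Iteration 5:
  c_5 = (-0.365000 + (-0.190000))/2 = -0.277500
  f(c_5) = f(-0.277500) = 0.560606
  f(a) × f(c) < 0, new interval: [-0.365000, -0.277500]
Iteration 6:
  c_6 = (-0.365000 + (-0.277500))/2 = -0.321250
  f(c_6) = f(-0.321250) = 0.269040
  f(a) × f(c) < 0, new interval: [-0.365000, -0.321250]

After 6 iteration(s), the approximation is c_6 = -0.321250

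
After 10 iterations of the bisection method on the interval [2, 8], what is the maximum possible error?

Bisection error bound: |error| ≤ (b-a)/2^n
|error| ≤ (8 - 2)/2^10 = 6/2^10
|error| ≤ 0.0058593750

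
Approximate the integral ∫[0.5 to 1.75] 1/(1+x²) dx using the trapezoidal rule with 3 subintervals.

f(x) = 1/(1+x²)
a = 0.5, b = 1.75, n = 3
h = (b - a)/n = 0.416667

Trapezoidal rule: (h/2)[f(x₀) + 2f(x₁) + 2f(x₂) + ... + f(xₙ)]

x_0 = 0.5000, f(x_0) = 0.800000, coefficient = 1
x_1 = 0.9167, f(x_1) = 0.543396, coefficient = 2
x_2 = 1.3333, f(x_2) = 0.360000, coefficient = 2
x_3 = 1.7500, f(x_3) = 0.246154, coefficient = 1

I ≈ (0.416667/2) × 2.852946 = 0.594364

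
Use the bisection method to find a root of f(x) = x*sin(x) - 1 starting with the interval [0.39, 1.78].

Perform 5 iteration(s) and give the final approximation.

f(x) = x*sin(x) - 1
Initial interval: [0.39, 1.78]

Iteration 1:
  c_1 = (0.390000 + 1.780000)/2 = 1.085000
  f(c_1) = f(1.085000) = -0.040531
  f(a) × f(c) ≥ 0, new interval: [1.085000, 1.780000]
Iteration 2:
  c_2 = (1.085000 + 1.780000)/2 = 1.432500
  f(c_2) = f(1.432500) = 0.418823
  f(a) × f(c) < 0, new interval: [1.085000, 1.432500]
Iteration 3:
  c_3 = (1.085000 + 1.432500)/2 = 1.258750
  f(c_3) = f(1.258750) = 0.197962
  f(a) × f(c) < 0, new interval: [1.085000, 1.258750]
Iteration 4:
  c_4 = (1.085000 + 1.258750)/2 = 1.171875
  f(c_4) = f(1.171875) = 0.079860
  f(a) × f(c) < 0, new interval: [1.085000, 1.171875]
Iteration 5:
  c_5 = (1.085000 + 1.171875)/2 = 1.128437
  f(c_5) = f(1.128437) = 0.019819
  f(a) × f(c) < 0, new interval: [1.085000, 1.128437]

After 5 iteration(s), the approximation is c_5 = 1.128437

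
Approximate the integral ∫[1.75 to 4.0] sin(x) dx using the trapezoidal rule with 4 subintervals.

f(x) = sin(x)
a = 1.75, b = 4.0, n = 4
h = (b - a)/n = 0.562500

Trapezoidal rule: (h/2)[f(x₀) + 2f(x₁) + 2f(x₂) + ... + f(xₙ)]

x_0 = 1.7500, f(x_0) = 0.983986, coefficient = 1
x_1 = 2.3125, f(x_1) = 0.737319, coefficient = 2
x_2 = 2.8750, f(x_2) = 0.263446, coefficient = 2
x_3 = 3.4375, f(x_3) = -0.291608, coefficient = 2
x_4 = 4.0000, f(x_4) = -0.756802, coefficient = 1

I ≈ (0.562500/2) × 1.645497 = 0.462796
Exact value: 0.475398
Error: 0.012602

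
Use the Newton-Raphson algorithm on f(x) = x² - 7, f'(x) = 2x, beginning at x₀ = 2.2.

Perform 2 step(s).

f(x) = x² - 7
f'(x) = 2x
x₀ = 2.2

Newton-Raphson formula: x_{n+1} = x_n - f(x_n)/f'(x_n)

Iteration 1:
  f(2.200000) = -2.160000
  f'(2.200000) = 4.400000
  x_1 = 2.200000 - (-2.160000)/4.400000 = 2.690909
Iteration 2:
  f(2.690909) = 0.240992
  f'(2.690909) = 5.381818
  x_2 = 2.690909 - 0.240992/5.381818 = 2.646130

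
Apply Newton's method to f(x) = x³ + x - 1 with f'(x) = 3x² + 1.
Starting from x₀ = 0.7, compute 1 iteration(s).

f(x) = x³ + x - 1
f'(x) = 3x² + 1
x₀ = 0.7

Newton-Raphson formula: x_{n+1} = x_n - f(x_n)/f'(x_n)

Iteration 1:
  f(0.700000) = 0.043000
  f'(0.700000) = 2.470000
  x_1 = 0.700000 - 0.043000/2.470000 = 0.682591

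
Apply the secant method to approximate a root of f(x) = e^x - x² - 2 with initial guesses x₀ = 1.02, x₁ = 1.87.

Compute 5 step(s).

f(x) = e^x - x² - 2
x₀ = 1.02, x₁ = 1.87

Secant formula: x_{n+1} = x_n - f(x_n)(x_n - x_{n-1})/(f(x_n) - f(x_{n-1}))

Iteration 1:
  f(1.020000) = -0.267205
  f(1.870000) = 0.991396
  x_2 = 1.870000 - 0.991396×(1.870000 - 1.020000)/(0.991396 - (-0.267205))
       = 1.200458
Iteration 2:
  f(1.870000) = 0.991396
  f(1.200458) = -0.119462
  x_3 = 1.200458 - (-0.119462)×(1.200458 - 1.870000)/(-0.119462 - 0.991396)
       = 1.272460
Iteration 3:
  f(1.200458) = -0.119462
  f(1.272460) = -0.049531
  x_4 = 1.272460 - (-0.049531)×(1.272460 - 1.200458)/(-0.049531 - (-0.119462))
       = 1.323459
Iteration 4:
  f(1.272460) = -0.049531
  f(1.323459) = 0.004848
  x_5 = 1.323459 - 0.004848×(1.323459 - 1.272460)/(0.004848 - (-0.049531))
       = 1.318912
Iteration 5:
  f(1.323459) = 0.004848
  f(1.318912) = -0.000178
  x_6 = 1.318912 - (-0.000178)×(1.318912 - 1.323459)/(-0.000178 - 0.004848)
       = 1.319073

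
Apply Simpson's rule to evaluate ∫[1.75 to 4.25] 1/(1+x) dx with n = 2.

f(x) = 1/(1+x)
a = 1.75, b = 4.25, n = 2
h = (b - a)/n = 1.250000

Simpson's rule: (h/3)[f(x₀) + 4f(x₁) + 2f(x₂) + ... + f(xₙ)]

x_0 = 1.7500, f(x_0) = 0.363636, coefficient = 1
x_1 = 3.0000, f(x_1) = 0.250000, coefficient = 4
x_2 = 4.2500, f(x_2) = 0.190476, coefficient = 1

I ≈ (1.250000/3) × 1.554113 = 0.647547
Exact value: 0.646627
Error: 0.000920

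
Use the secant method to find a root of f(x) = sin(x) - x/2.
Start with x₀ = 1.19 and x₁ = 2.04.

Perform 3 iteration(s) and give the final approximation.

f(x) = sin(x) - x/2
x₀ = 1.19, x₁ = 2.04

Secant formula: x_{n+1} = x_n - f(x_n)(x_n - x_{n-1})/(f(x_n) - f(x_{n-1}))

Iteration 1:
  f(1.190000) = 0.333369
  f(2.040000) = -0.128071
  x_2 = 2.040000 - (-0.128071)×(2.040000 - 1.190000)/(-0.128071 - 0.333369)
       = 1.804085
Iteration 2:
  f(2.040000) = -0.128071
  f(1.804085) = 0.070869
  x_3 = 1.804085 - 0.070869×(1.804085 - 2.040000)/(0.070869 - (-0.128071))
       = 1.888125
Iteration 3:
  f(1.804085) = 0.070869
  f(1.888125) = 0.006009
  x_4 = 1.888125 - 0.006009×(1.888125 - 1.804085)/(0.006009 - 0.070869)
       = 1.895912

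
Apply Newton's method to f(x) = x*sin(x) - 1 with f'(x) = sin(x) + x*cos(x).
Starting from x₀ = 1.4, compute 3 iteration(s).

f(x) = x*sin(x) - 1
f'(x) = sin(x) + x*cos(x)
x₀ = 1.4

Newton-Raphson formula: x_{n+1} = x_n - f(x_n)/f'(x_n)

Iteration 1:
  f(1.400000) = 0.379630
  f'(1.400000) = 1.223404
  x_1 = 1.400000 - 0.379630/1.223404 = 1.089694
Iteration 2:
  f(1.089694) = -0.034002
  f'(1.089694) = 1.390749
  x_2 = 1.089694 - (-0.034002)/1.390749 = 1.114143
Iteration 3:
  f(1.114143) = -0.000020
  f'(1.114143) = 1.388811
  x_3 = 1.114143 - (-0.000020)/1.388811 = 1.114157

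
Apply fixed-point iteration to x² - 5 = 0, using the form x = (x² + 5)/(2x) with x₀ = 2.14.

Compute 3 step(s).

Equation: x² - 5 = 0
Fixed-point form: x = (x² + 5)/(2x)
x₀ = 2.14

x_1 = g(2.140000) = 2.238224
x_2 = g(2.238224) = 2.236069
x_3 = g(2.236069) = 2.236068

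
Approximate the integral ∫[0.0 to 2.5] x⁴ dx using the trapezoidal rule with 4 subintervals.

f(x) = x⁴
a = 0.0, b = 2.5, n = 4
h = (b - a)/n = 0.625000

Trapezoidal rule: (h/2)[f(x₀) + 2f(x₁) + 2f(x₂) + ... + f(xₙ)]

x_0 = 0.0000, f(x_0) = 0.000000, coefficient = 1
x_1 = 0.6250, f(x_1) = 0.152588, coefficient = 2
x_2 = 1.2500, f(x_2) = 2.441406, coefficient = 2
x_3 = 1.8750, f(x_3) = 12.359619, coefficient = 2
x_4 = 2.5000, f(x_4) = 39.062500, coefficient = 1

I ≈ (0.625000/2) × 68.969727 = 21.553040
Exact value: 19.531250
Error: 2.021790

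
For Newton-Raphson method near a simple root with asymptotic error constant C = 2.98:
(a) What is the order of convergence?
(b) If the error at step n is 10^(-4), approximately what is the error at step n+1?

(a) Newton-Raphson has quadratic (order 2) convergence near simple roots.
    This means |e_{n+1}| ≈ C|e_n|².

(b) With |e_n| = 10^(-4) and C = 2.98:
    |e_{n+1}| ≈ 2.98 × (10^(-4))² = 2.98 × 10^(-8)

(a) 2 (quadratic); (b) |e_{n+1}| ≈ 2.980e-08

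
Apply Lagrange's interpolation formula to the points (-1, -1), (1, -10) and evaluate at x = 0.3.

Lagrange interpolation formula:
P(x) = Σ yᵢ × Lᵢ(x)
where Lᵢ(x) = Π_{j≠i} (x - xⱼ)/(xᵢ - xⱼ)

L_0(0.3) = (0.3 - 1)/(-1 - 1) = 0.350000
L_1(0.3) = (0.3 - (-1))/(1 - (-1)) = 0.650000

P(0.3) = (-1)×L_0(0.3) + (-10)×L_1(0.3)
P(0.3) = -6.850000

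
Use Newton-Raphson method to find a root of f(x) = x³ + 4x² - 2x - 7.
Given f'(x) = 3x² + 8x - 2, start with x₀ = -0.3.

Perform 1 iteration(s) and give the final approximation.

f(x) = x³ + 4x² - 2x - 7
f'(x) = 3x² + 8x - 2
x₀ = -0.3

Newton-Raphson formula: x_{n+1} = x_n - f(x_n)/f'(x_n)

Iteration 1:
  f(-0.300000) = -6.067000
  f'(-0.300000) = -4.130000
  x_1 = -0.300000 - (-6.067000)/(-4.130000) = -1.769007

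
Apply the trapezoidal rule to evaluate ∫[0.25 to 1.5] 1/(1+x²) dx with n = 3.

f(x) = 1/(1+x²)
a = 0.25, b = 1.5, n = 3
h = (b - a)/n = 0.416667

Trapezoidal rule: (h/2)[f(x₀) + 2f(x₁) + 2f(x₂) + ... + f(xₙ)]

x_0 = 0.2500, f(x_0) = 0.941176, coefficient = 1
x_1 = 0.6667, f(x_1) = 0.692308, coefficient = 2
x_2 = 1.0833, f(x_2) = 0.460064, coefficient = 2
x_3 = 1.5000, f(x_3) = 0.307692, coefficient = 1

I ≈ (0.416667/2) × 3.553612 = 0.740336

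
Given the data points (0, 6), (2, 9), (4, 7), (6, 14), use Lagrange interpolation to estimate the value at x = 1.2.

Lagrange interpolation formula:
P(x) = Σ yᵢ × Lᵢ(x)
where Lᵢ(x) = Π_{j≠i} (x - xⱼ)/(xᵢ - xⱼ)

L_0(1.2) = (1.2 - 2)/(0 - 2) × (1.2 - 4)/(0 - 4) × (1.2 - 6)/(0 - 6) = 0.224000
L_1(1.2) = (1.2 - 0)/(2 - 0) × (1.2 - 4)/(2 - 4) × (1.2 - 6)/(2 - 6) = 1.008000
L_2(1.2) = (1.2 - 0)/(4 - 0) × (1.2 - 2)/(4 - 2) × (1.2 - 6)/(4 - 6) = -0.288000
L_3(1.2) = (1.2 - 0)/(6 - 0) × (1.2 - 2)/(6 - 2) × (1.2 - 4)/(6 - 4) = 0.056000

P(1.2) = 6×L_0(1.2) + 9×L_1(1.2) + 7×L_2(1.2) + 14×L_3(1.2)
P(1.2) = 9.184000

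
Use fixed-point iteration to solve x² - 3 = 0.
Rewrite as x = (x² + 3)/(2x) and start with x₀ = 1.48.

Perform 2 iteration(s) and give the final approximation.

Equation: x² - 3 = 0
Fixed-point form: x = (x² + 3)/(2x)
x₀ = 1.48

x_1 = g(1.480000) = 1.753514
x_2 = g(1.753514) = 1.732182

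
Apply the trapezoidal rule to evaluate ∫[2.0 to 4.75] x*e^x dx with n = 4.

f(x) = x*e^x
a = 2.0, b = 4.75, n = 4
h = (b - a)/n = 0.687500

Trapezoidal rule: (h/2)[f(x₀) + 2f(x₁) + 2f(x₂) + ... + f(xₙ)]

x_0 = 2.0000, f(x_0) = 14.778112, coefficient = 1
x_1 = 2.6875, f(x_1) = 39.492524, coefficient = 2
x_2 = 3.3750, f(x_2) = 98.631958, coefficient = 2
x_3 = 4.0625, f(x_3) = 236.110177, coefficient = 2
x_4 = 4.7500, f(x_4) = 549.025352, coefficient = 1

I ≈ (0.687500/2) × 1312.272782 = 451.093769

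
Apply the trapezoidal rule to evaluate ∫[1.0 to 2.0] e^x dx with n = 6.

f(x) = e^x
a = 1.0, b = 2.0, n = 6
h = (b - a)/n = 0.166667

Trapezoidal rule: (h/2)[f(x₀) + 2f(x₁) + 2f(x₂) + ... + f(xₙ)]

x_0 = 1.0000, f(x_0) = 2.718282, coefficient = 1
x_1 = 1.1667, f(x_1) = 3.211271, coefficient = 2
x_2 = 1.3333, f(x_2) = 3.793668, coefficient = 2
x_3 = 1.5000, f(x_3) = 4.481689, coefficient = 2
x_4 = 1.6667, f(x_4) = 5.294490, coefficient = 2
x_5 = 1.8333, f(x_5) = 6.254701, coefficient = 2
x_6 = 2.0000, f(x_6) = 7.389056, coefficient = 1

I ≈ (0.166667/2) × 56.178975 = 4.681581
Exact value: 4.670774
Error: 0.010807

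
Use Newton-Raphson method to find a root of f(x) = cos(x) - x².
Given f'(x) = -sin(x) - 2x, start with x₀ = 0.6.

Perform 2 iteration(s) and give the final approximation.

f(x) = cos(x) - x²
f'(x) = -sin(x) - 2x
x₀ = 0.6

Newton-Raphson formula: x_{n+1} = x_n - f(x_n)/f'(x_n)

Iteration 1:
  f(0.600000) = 0.465336
  f'(0.600000) = -1.764642
  x_1 = 0.600000 - 0.465336/(-1.764642) = 0.863700
Iteration 2:
  f(0.863700) = -0.096348
  f'(0.863700) = -2.487650
  x_2 = 0.863700 - (-0.096348)/(-2.487650) = 0.824969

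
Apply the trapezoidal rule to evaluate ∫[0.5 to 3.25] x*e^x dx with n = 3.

f(x) = x*e^x
a = 0.5, b = 3.25, n = 3
h = (b - a)/n = 0.916667

Trapezoidal rule: (h/2)[f(x₀) + 2f(x₁) + 2f(x₂) + ... + f(xₙ)]

x_0 = 0.5000, f(x_0) = 0.824361, coefficient = 1
x_1 = 1.4167, f(x_1) = 5.841417, coefficient = 2
x_2 = 2.3333, f(x_2) = 24.061937, coefficient = 2
x_3 = 3.2500, f(x_3) = 83.818605, coefficient = 1

I ≈ (0.916667/2) × 144.449672 = 66.206100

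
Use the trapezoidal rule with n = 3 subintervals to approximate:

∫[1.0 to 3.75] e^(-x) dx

f(x) = e^(-x)
a = 1.0, b = 3.75, n = 3
h = (b - a)/n = 0.916667

Trapezoidal rule: (h/2)[f(x₀) + 2f(x₁) + 2f(x₂) + ... + f(xₙ)]

x_0 = 1.0000, f(x_0) = 0.367879, coefficient = 1
x_1 = 1.9167, f(x_1) = 0.147096, coefficient = 2
x_2 = 2.8333, f(x_2) = 0.058816, coefficient = 2
x_3 = 3.7500, f(x_3) = 0.023518, coefficient = 1

I ≈ (0.916667/2) × 0.803223 = 0.368144
Exact value: 0.344362
Error: 0.023782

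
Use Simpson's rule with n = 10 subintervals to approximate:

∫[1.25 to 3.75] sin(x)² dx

f(x) = sin(x)²
a = 1.25, b = 3.75, n = 10
h = (b - a)/n = 0.250000

Simpson's rule: (h/3)[f(x₀) + 4f(x₁) + 2f(x₂) + ... + f(xₙ)]

x_0 = 1.2500, f(x_0) = 0.900572, coefficient = 1
x_1 = 1.5000, f(x_1) = 0.994996, coefficient = 4
x_2 = 1.7500, f(x_2) = 0.968228, coefficient = 2
x_3 = 2.0000, f(x_3) = 0.826822, coefficient = 4
x_4 = 2.2500, f(x_4) = 0.605398, coefficient = 2
x_5 = 2.5000, f(x_5) = 0.358169, coefficient = 4
x_6 = 2.7500, f(x_6) = 0.145665, coefficient = 2
x_7 = 3.0000, f(x_7) = 0.019915, coefficient = 4
x_8 = 3.2500, f(x_8) = 0.011706, coefficient = 2
x_9 = 3.5000, f(x_9) = 0.123049, coefficient = 4
x_10 = 3.7500, f(x_10) = 0.326682, coefficient = 1

I ≈ (0.250000/3) × 13.981052 = 1.165088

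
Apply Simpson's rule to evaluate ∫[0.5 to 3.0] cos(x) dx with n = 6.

f(x) = cos(x)
a = 0.5, b = 3.0, n = 6
h = (b - a)/n = 0.416667

Simpson's rule: (h/3)[f(x₀) + 4f(x₁) + 2f(x₂) + ... + f(xₙ)]

x_0 = 0.5000, f(x_0) = 0.877583, coefficient = 1
x_1 = 0.9167, f(x_1) = 0.608469, coefficient = 4
x_2 = 1.3333, f(x_2) = 0.235238, coefficient = 2
x_3 = 1.7500, f(x_3) = -0.178246, coefficient = 4
x_4 = 2.1667, f(x_4) = -0.561229, coefficient = 2
x_5 = 2.5833, f(x_5) = -0.848178, coefficient = 4
x_6 = 3.0000, f(x_6) = -0.989992, coefficient = 1

I ≈ (0.416667/3) × -2.436216 = -0.338363
Exact value: -0.338306
Error: 0.000058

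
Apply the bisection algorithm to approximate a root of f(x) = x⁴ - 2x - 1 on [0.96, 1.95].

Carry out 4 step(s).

f(x) = x⁴ - 2x - 1
Initial interval: [0.96, 1.95]

Iteration 1:
  c_1 = (0.960000 + 1.950000)/2 = 1.455000
  f(c_1) = f(1.455000) = 0.571795
  f(a) × f(c) < 0, new interval: [0.960000, 1.455000]
Iteration 2:
  c_2 = (0.960000 + 1.455000)/2 = 1.207500
  f(c_2) = f(1.207500) = -1.289072
  f(a) × f(c) ≥ 0, new interval: [1.207500, 1.455000]
Iteration 3:
  c_3 = (1.207500 + 1.455000)/2 = 1.331250
  f(c_3) = f(1.331250) = -0.521713
  f(a) × f(c) ≥ 0, new interval: [1.331250, 1.455000]
Iteration 4:
  c_4 = (1.331250 + 1.455000)/2 = 1.393125
  f(c_4) = f(1.393125) = -0.019556
  f(a) × f(c) ≥ 0, new interval: [1.393125, 1.455000]

After 4 iteration(s), the approximation is c_4 = 1.393125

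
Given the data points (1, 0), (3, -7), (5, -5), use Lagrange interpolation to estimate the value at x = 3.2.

Lagrange interpolation formula:
P(x) = Σ yᵢ × Lᵢ(x)
where Lᵢ(x) = Π_{j≠i} (x - xⱼ)/(xᵢ - xⱼ)

L_0(3.2) = (3.2 - 3)/(1 - 3) × (3.2 - 5)/(1 - 5) = -0.045000
L_1(3.2) = (3.2 - 1)/(3 - 1) × (3.2 - 5)/(3 - 5) = 0.990000
L_2(3.2) = (3.2 - 1)/(5 - 1) × (3.2 - 3)/(5 - 3) = 0.055000

P(3.2) = 0×L_0(3.2) + (-7)×L_1(3.2) + (-5)×L_2(3.2)
P(3.2) = -7.205000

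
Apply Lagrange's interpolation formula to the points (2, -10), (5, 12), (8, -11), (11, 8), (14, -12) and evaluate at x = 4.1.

Lagrange interpolation formula:
P(x) = Σ yᵢ × Lᵢ(x)
where Lᵢ(x) = Π_{j≠i} (x - xⱼ)/(xᵢ - xⱼ)

L_0(4.1) = (4.1 - 5)/(2 - 5) × (4.1 - 8)/(2 - 8) × (4.1 - 11)/(2 - 11) × (4.1 - 14)/(2 - 14) = 0.123338
L_1(4.1) = (4.1 - 2)/(5 - 2) × (4.1 - 8)/(5 - 8) × (4.1 - 11)/(5 - 11) × (4.1 - 14)/(5 - 14) = 1.151150
L_2(4.1) = (4.1 - 2)/(8 - 2) × (4.1 - 5)/(8 - 5) × (4.1 - 11)/(8 - 11) × (4.1 - 14)/(8 - 14) = -0.398475
L_3(4.1) = (4.1 - 2)/(11 - 2) × (4.1 - 5)/(11 - 5) × (4.1 - 8)/(11 - 8) × (4.1 - 14)/(11 - 14) = 0.150150
L_4(4.1) = (4.1 - 2)/(14 - 2) × (4.1 - 5)/(14 - 5) × (4.1 - 8)/(14 - 8) × (4.1 - 11)/(14 - 11) = -0.026163

P(4.1) = (-10)×L_0(4.1) + 12×L_1(4.1) + (-11)×L_2(4.1) + 8×L_3(4.1) + (-12)×L_4(4.1)
P(4.1) = 18.478800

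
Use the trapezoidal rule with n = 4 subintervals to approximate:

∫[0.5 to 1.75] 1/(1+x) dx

f(x) = 1/(1+x)
a = 0.5, b = 1.75, n = 4
h = (b - a)/n = 0.312500

Trapezoidal rule: (h/2)[f(x₀) + 2f(x₁) + 2f(x₂) + ... + f(xₙ)]

x_0 = 0.5000, f(x_0) = 0.666667, coefficient = 1
x_1 = 0.8125, f(x_1) = 0.551724, coefficient = 2
x_2 = 1.1250, f(x_2) = 0.470588, coefficient = 2
x_3 = 1.4375, f(x_3) = 0.410256, coefficient = 2
x_4 = 1.7500, f(x_4) = 0.363636, coefficient = 1

I ≈ (0.312500/2) × 3.895441 = 0.608663
Exact value: 0.606136
Error: 0.002527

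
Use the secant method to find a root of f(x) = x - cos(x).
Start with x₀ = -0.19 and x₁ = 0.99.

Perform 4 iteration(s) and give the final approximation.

f(x) = x - cos(x)
x₀ = -0.19, x₁ = 0.99

Secant formula: x_{n+1} = x_n - f(x_n)(x_n - x_{n-1})/(f(x_n) - f(x_{n-1}))

Iteration 1:
  f(-0.190000) = -1.172004
  f(0.990000) = 0.441310
  x_2 = 0.990000 - 0.441310×(0.990000 - (-0.190000))/(0.441310 - (-1.172004))
       = 0.667220
Iteration 2:
  f(0.990000) = 0.441310
  f(0.667220) = -0.118325
  x_3 = 0.667220 - (-0.118325)×(0.667220 - 0.990000)/(-0.118325 - 0.441310)
       = 0.735466
Iteration 3:
  f(0.667220) = -0.118325
  f(0.735466) = -0.006052
  x_4 = 0.735466 - (-0.006052)×(0.735466 - 0.667220)/(-0.006052 - (-0.118325))
       = 0.739145
Iteration 4:
  f(0.735466) = -0.006052
  f(0.739145) = 0.000100
  x_5 = 0.739145 - 0.000100×(0.739145 - 0.735466)/(0.000100 - (-0.006052))
       = 0.739085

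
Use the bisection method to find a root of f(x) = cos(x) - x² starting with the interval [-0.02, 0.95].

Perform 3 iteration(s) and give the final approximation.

f(x) = cos(x) - x²
Initial interval: [-0.02, 0.95]

Iteration 1:
  c_1 = (-0.020000 + 0.950000)/2 = 0.465000
  f(c_1) = f(0.465000) = 0.677597
  f(a) × f(c) ≥ 0, new interval: [0.465000, 0.950000]
Iteration 2:
  c_2 = (0.465000 + 0.950000)/2 = 0.707500
  f(c_2) = f(0.707500) = 0.259433
  f(a) × f(c) ≥ 0, new interval: [0.707500, 0.950000]
Iteration 3:
  c_3 = (0.707500 + 0.950000)/2 = 0.828750
  f(c_3) = f(0.828750) = -0.011029
  f(a) × f(c) < 0, new interval: [0.707500, 0.828750]

After 3 iteration(s), the approximation is c_3 = 0.828750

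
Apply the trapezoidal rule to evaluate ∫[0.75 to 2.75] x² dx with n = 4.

f(x) = x²
a = 0.75, b = 2.75, n = 4
h = (b - a)/n = 0.500000

Trapezoidal rule: (h/2)[f(x₀) + 2f(x₁) + 2f(x₂) + ... + f(xₙ)]

x_0 = 0.7500, f(x_0) = 0.562500, coefficient = 1
x_1 = 1.2500, f(x_1) = 1.562500, coefficient = 2
x_2 = 1.7500, f(x_2) = 3.062500, coefficient = 2
x_3 = 2.2500, f(x_3) = 5.062500, coefficient = 2
x_4 = 2.7500, f(x_4) = 7.562500, coefficient = 1

I ≈ (0.500000/2) × 27.500000 = 6.875000
Exact value: 6.791667
Error: 0.083333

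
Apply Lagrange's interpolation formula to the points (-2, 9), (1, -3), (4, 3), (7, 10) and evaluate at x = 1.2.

Lagrange interpolation formula:
P(x) = Σ yᵢ × Lᵢ(x)
where Lᵢ(x) = Π_{j≠i} (x - xⱼ)/(xᵢ - xⱼ)

L_0(1.2) = (1.2 - 1)/(-2 - 1) × (1.2 - 4)/(-2 - 4) × (1.2 - 7)/(-2 - 7) = -0.020049
L_1(1.2) = (1.2 - (-2))/(1 - (-2)) × (1.2 - 4)/(1 - 4) × (1.2 - 7)/(1 - 7) = 0.962370
L_2(1.2) = (1.2 - (-2))/(4 - (-2)) × (1.2 - 1)/(4 - 1) × (1.2 - 7)/(4 - 7) = 0.068741
L_3(1.2) = (1.2 - (-2))/(7 - (-2)) × (1.2 - 1)/(7 - 1) × (1.2 - 4)/(7 - 4) = -0.011062

P(1.2) = 9×L_0(1.2) + (-3)×L_1(1.2) + 3×L_2(1.2) + 10×L_3(1.2)
P(1.2) = -2.971951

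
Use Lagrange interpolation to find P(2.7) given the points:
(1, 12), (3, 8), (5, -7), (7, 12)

Lagrange interpolation formula:
P(x) = Σ yᵢ × Lᵢ(x)
where Lᵢ(x) = Π_{j≠i} (x - xⱼ)/(xᵢ - xⱼ)

L_0(2.7) = (2.7 - 3)/(1 - 3) × (2.7 - 5)/(1 - 5) × (2.7 - 7)/(1 - 7) = 0.061812
L_1(2.7) = (2.7 - 1)/(3 - 1) × (2.7 - 5)/(3 - 5) × (2.7 - 7)/(3 - 7) = 1.050812
L_2(2.7) = (2.7 - 1)/(5 - 1) × (2.7 - 3)/(5 - 3) × (2.7 - 7)/(5 - 7) = -0.137062
L_3(2.7) = (2.7 - 1)/(7 - 1) × (2.7 - 3)/(7 - 3) × (2.7 - 5)/(7 - 5) = 0.024437

P(2.7) = 12×L_0(2.7) + 8×L_1(2.7) + (-7)×L_2(2.7) + 12×L_3(2.7)
P(2.7) = 10.400937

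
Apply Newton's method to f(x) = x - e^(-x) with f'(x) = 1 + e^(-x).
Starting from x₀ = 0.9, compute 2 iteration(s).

f(x) = x - e^(-x)
f'(x) = 1 + e^(-x)
x₀ = 0.9

Newton-Raphson formula: x_{n+1} = x_n - f(x_n)/f'(x_n)

Iteration 1:
  f(0.900000) = 0.493430
  f'(0.900000) = 1.406570
  x_1 = 0.900000 - 0.493430/1.406570 = 0.549196
Iteration 2:
  f(0.549196) = -0.028218
  f'(0.549196) = 1.577414
  x_2 = 0.549196 - (-0.028218)/1.577414 = 0.567085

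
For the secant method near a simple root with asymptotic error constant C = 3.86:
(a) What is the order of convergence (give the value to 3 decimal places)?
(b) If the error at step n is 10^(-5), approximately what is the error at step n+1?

(a) Secant method has superlinear convergence with order φ = (1+√5)/2 ≈ 1.618.
    This means |e_{n+1}| ≈ C|e_n|^1.618.

(b) With |e_n| = 10^(-5) and C = 3.86:
    |e_{n+1}| ≈ 3.86 × (10^(-5))^1.618 = 3.86 × 10^(-8.09)

(a) ≈ 1.618 (golden ratio); (b) |e_{n+1}| ≈ 3.136e-08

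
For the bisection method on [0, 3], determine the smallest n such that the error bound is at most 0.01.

We need (b-a)/2^n ≤ 0.01
(3 - 0)/2^n ≤ 0.01
3/2^n ≤ 0.01
2^n ≥ 300
n ≥ log₂(300) = 8.23
n ≥ 9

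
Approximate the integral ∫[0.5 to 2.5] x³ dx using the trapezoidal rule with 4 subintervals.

f(x) = x³
a = 0.5, b = 2.5, n = 4
h = (b - a)/n = 0.500000

Trapezoidal rule: (h/2)[f(x₀) + 2f(x₁) + 2f(x₂) + ... + f(xₙ)]

x_0 = 0.5000, f(x_0) = 0.125000, coefficient = 1
x_1 = 1.0000, f(x_1) = 1.000000, coefficient = 2
x_2 = 1.5000, f(x_2) = 3.375000, coefficient = 2
x_3 = 2.0000, f(x_3) = 8.000000, coefficient = 2
x_4 = 2.5000, f(x_4) = 15.625000, coefficient = 1

I ≈ (0.500000/2) × 40.500000 = 10.125000
Exact value: 9.750000
Error: 0.375000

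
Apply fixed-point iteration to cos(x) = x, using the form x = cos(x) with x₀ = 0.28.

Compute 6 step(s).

Equation: cos(x) = x
Fixed-point form: x = cos(x)
x₀ = 0.28

x_1 = g(0.280000) = 0.961055
x_2 = g(0.961055) = 0.572655
x_3 = g(0.572655) = 0.840465
x_4 = g(0.840465) = 0.667116
x_5 = g(0.667116) = 0.785609
x_6 = g(0.785609) = 0.706958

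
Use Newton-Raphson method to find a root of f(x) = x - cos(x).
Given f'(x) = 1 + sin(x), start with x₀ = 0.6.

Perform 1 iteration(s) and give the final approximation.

f(x) = x - cos(x)
f'(x) = 1 + sin(x)
x₀ = 0.6

Newton-Raphson formula: x_{n+1} = x_n - f(x_n)/f'(x_n)

Iteration 1:
  f(0.600000) = -0.225336
  f'(0.600000) = 1.564642
  x_1 = 0.600000 - (-0.225336)/1.564642 = 0.744017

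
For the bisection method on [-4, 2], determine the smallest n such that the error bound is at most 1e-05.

We need (b-a)/2^n ≤ 1e-05
(2 - (-4))/2^n ≤ 1e-05
6/2^n ≤ 1e-05
2^n ≥ 600000
n ≥ log₂(600000) = 19.19
n ≥ 20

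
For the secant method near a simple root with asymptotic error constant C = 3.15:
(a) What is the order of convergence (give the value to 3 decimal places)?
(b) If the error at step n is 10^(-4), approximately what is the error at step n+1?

(a) Secant method has superlinear convergence with order φ = (1+√5)/2 ≈ 1.618.
    This means |e_{n+1}| ≈ C|e_n|^1.618.

(b) With |e_n| = 10^(-4) and C = 3.15:
    |e_{n+1}| ≈ 3.15 × (10^(-4))^1.618 = 3.15 × 10^(-6.47)

(a) ≈ 1.618 (golden ratio); (b) |e_{n+1}| ≈ 1.062e-06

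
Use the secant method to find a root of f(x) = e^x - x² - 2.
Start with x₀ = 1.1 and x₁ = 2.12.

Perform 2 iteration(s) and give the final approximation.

f(x) = e^x - x² - 2
x₀ = 1.1, x₁ = 2.12

Secant formula: x_{n+1} = x_n - f(x_n)(x_n - x_{n-1})/(f(x_n) - f(x_{n-1}))

Iteration 1:
  f(1.100000) = -0.205834
  f(2.120000) = 1.836737
  x_2 = 2.120000 - 1.836737×(2.120000 - 1.100000)/(1.836737 - (-0.205834))
       = 1.202787
Iteration 2:
  f(2.120000) = 1.836737
  f(1.202787) = -0.117313
  x_3 = 1.202787 - (-0.117313)×(1.202787 - 2.120000)/(-0.117313 - 1.836737)
       = 1.257853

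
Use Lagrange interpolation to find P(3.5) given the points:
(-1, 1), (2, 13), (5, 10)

Lagrange interpolation formula:
P(x) = Σ yᵢ × Lᵢ(x)
where Lᵢ(x) = Π_{j≠i} (x - xⱼ)/(xᵢ - xⱼ)

L_0(3.5) = (3.5 - 2)/(-1 - 2) × (3.5 - 5)/(-1 - 5) = -0.125000
L_1(3.5) = (3.5 - (-1))/(2 - (-1)) × (3.5 - 5)/(2 - 5) = 0.750000
L_2(3.5) = (3.5 - (-1))/(5 - (-1)) × (3.5 - 2)/(5 - 2) = 0.375000

P(3.5) = 1×L_0(3.5) + 13×L_1(3.5) + 10×L_2(3.5)
P(3.5) = 13.375000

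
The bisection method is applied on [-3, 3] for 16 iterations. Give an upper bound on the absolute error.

Bisection error bound: |error| ≤ (b-a)/2^n
|error| ≤ (3 - (-3))/2^16 = 6/2^16
|error| ≤ 0.0000915527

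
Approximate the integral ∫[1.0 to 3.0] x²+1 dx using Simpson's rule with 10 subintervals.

f(x) = x²+1
a = 1.0, b = 3.0, n = 10
h = (b - a)/n = 0.200000

Simpson's rule: (h/3)[f(x₀) + 4f(x₁) + 2f(x₂) + ... + f(xₙ)]

x_0 = 1.0000, f(x_0) = 2.000000, coefficient = 1
x_1 = 1.2000, f(x_1) = 2.440000, coefficient = 4
x_2 = 1.4000, f(x_2) = 2.960000, coefficient = 2
x_3 = 1.6000, f(x_3) = 3.560000, coefficient = 4
x_4 = 1.8000, f(x_4) = 4.240000, coefficient = 2
x_5 = 2.0000, f(x_5) = 5.000000, coefficient = 4
x_6 = 2.2000, f(x_6) = 5.840000, coefficient = 2
x_7 = 2.4000, f(x_7) = 6.760000, coefficient = 4
x_8 = 2.6000, f(x_8) = 7.760000, coefficient = 2
x_9 = 2.8000, f(x_9) = 8.840000, coefficient = 4
x_10 = 3.0000, f(x_10) = 10.000000, coefficient = 1

I ≈ (0.200000/3) × 160.000000 = 10.666667
Exact value: 10.666667
Error: 0.000000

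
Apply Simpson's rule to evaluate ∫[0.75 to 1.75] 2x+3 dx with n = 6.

f(x) = 2x+3
a = 0.75, b = 1.75, n = 6
h = (b - a)/n = 0.166667

Simpson's rule: (h/3)[f(x₀) + 4f(x₁) + 2f(x₂) + ... + f(xₙ)]

x_0 = 0.7500, f(x_0) = 4.500000, coefficient = 1
x_1 = 0.9167, f(x_1) = 4.833333, coefficient = 4
x_2 = 1.0833, f(x_2) = 5.166667, coefficient = 2
x_3 = 1.2500, f(x_3) = 5.500000, coefficient = 4
x_4 = 1.4167, f(x_4) = 5.833333, coefficient = 2
x_5 = 1.5833, f(x_5) = 6.166667, coefficient = 4
x_6 = 1.7500, f(x_6) = 6.500000, coefficient = 1

I ≈ (0.166667/3) × 99.000000 = 5.500000
Exact value: 5.500000
Error: 0.000000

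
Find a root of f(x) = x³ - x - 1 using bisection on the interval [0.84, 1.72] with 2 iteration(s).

f(x) = x³ - x - 1
Initial interval: [0.84, 1.72]

Iteration 1:
  c_1 = (0.840000 + 1.720000)/2 = 1.280000
  f(c_1) = f(1.280000) = -0.182848
  f(a) × f(c) ≥ 0, new interval: [1.280000, 1.720000]
Iteration 2:
  c_2 = (1.280000 + 1.720000)/2 = 1.500000
  f(c_2) = f(1.500000) = 0.875000
  f(a) × f(c) < 0, new interval: [1.280000, 1.500000]

After 2 iteration(s), the approximation is c_2 = 1.500000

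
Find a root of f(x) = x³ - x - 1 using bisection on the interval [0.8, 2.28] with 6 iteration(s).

f(x) = x³ - x - 1
Initial interval: [0.8, 2.28]

Iteration 1:
  c_1 = (0.800000 + 2.280000)/2 = 1.540000
  f(c_1) = f(1.540000) = 1.112264
  f(a) × f(c) < 0, new interval: [0.800000, 1.540000]
Iteration 2:
  c_2 = (0.800000 + 1.540000)/2 = 1.170000
  f(c_2) = f(1.170000) = -0.568387
  f(a) × f(c) ≥ 0, new interval: [1.170000, 1.540000]
Iteration 3:
  c_3 = (1.170000 + 1.540000)/2 = 1.355000
  f(c_3) = f(1.355000) = 0.132814
  f(a) × f(c) < 0, new interval: [1.170000, 1.355000]
Iteration 4:
  c_4 = (1.170000 + 1.355000)/2 = 1.262500
  f(c_4) = f(1.262500) = -0.250193
  f(a) × f(c) ≥ 0, new interval: [1.262500, 1.355000]
Iteration 5:
  c_5 = (1.262500 + 1.355000)/2 = 1.308750
  f(c_5) = f(1.308750) = -0.067088
  f(a) × f(c) ≥ 0, new interval: [1.308750, 1.355000]
Iteration 6:
  c_6 = (1.308750 + 1.355000)/2 = 1.331875
  f(c_6) = f(1.331875) = 0.030726
  f(a) × f(c) < 0, new interval: [1.308750, 1.331875]

After 6 iteration(s), the approximation is c_6 = 1.331875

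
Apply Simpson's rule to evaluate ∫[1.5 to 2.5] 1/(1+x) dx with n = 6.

f(x) = 1/(1+x)
a = 1.5, b = 2.5, n = 6
h = (b - a)/n = 0.166667

Simpson's rule: (h/3)[f(x₀) + 4f(x₁) + 2f(x₂) + ... + f(xₙ)]

x_0 = 1.5000, f(x_0) = 0.400000, coefficient = 1
x_1 = 1.6667, f(x_1) = 0.375000, coefficient = 4
x_2 = 1.8333, f(x_2) = 0.352941, coefficient = 2
x_3 = 2.0000, f(x_3) = 0.333333, coefficient = 4
x_4 = 2.1667, f(x_4) = 0.315789, coefficient = 2
x_5 = 2.3333, f(x_5) = 0.300000, coefficient = 4
x_6 = 2.5000, f(x_6) = 0.285714, coefficient = 1

I ≈ (0.166667/3) × 6.056509 = 0.336473
Exact value: 0.336472
Error: 0.000000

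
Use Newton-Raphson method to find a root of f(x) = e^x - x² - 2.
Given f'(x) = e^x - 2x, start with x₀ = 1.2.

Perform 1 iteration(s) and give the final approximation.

f(x) = e^x - x² - 2
f'(x) = e^x - 2x
x₀ = 1.2

Newton-Raphson formula: x_{n+1} = x_n - f(x_n)/f'(x_n)

Iteration 1:
  f(1.200000) = -0.119883
  f'(1.200000) = 0.920117
  x_1 = 1.200000 - (-0.119883)/0.920117 = 1.330291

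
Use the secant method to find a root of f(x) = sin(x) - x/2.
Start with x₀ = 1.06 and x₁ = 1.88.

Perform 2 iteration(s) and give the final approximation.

f(x) = sin(x) - x/2
x₀ = 1.06, x₁ = 1.88

Secant formula: x_{n+1} = x_n - f(x_n)(x_n - x_{n-1})/(f(x_n) - f(x_{n-1}))

Iteration 1:
  f(1.060000) = 0.342355
  f(1.880000) = 0.012576
  x_2 = 1.880000 - 0.012576×(1.880000 - 1.060000)/(0.012576 - 0.342355)
       = 1.911271
Iteration 2:
  f(1.880000) = 0.012576
  f(1.911271) = -0.013039
  x_3 = 1.911271 - (-0.013039)×(1.911271 - 1.880000)/(-0.013039 - 0.012576)
       = 1.895353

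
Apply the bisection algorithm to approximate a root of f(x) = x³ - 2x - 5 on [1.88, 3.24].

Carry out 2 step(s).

f(x) = x³ - 2x - 5
Initial interval: [1.88, 3.24]

Iteration 1:
  c_1 = (1.880000 + 3.240000)/2 = 2.560000
  f(c_1) = f(2.560000) = 6.657216
  f(a) × f(c) < 0, new interval: [1.880000, 2.560000]
Iteration 2:
  c_2 = (1.880000 + 2.560000)/2 = 2.220000
  f(c_2) = f(2.220000) = 1.501048
  f(a) × f(c) < 0, new interval: [1.880000, 2.220000]

After 2 iteration(s), the approximation is c_2 = 2.220000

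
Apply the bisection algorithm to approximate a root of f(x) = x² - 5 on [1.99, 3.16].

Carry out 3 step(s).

f(x) = x² - 5
Initial interval: [1.99, 3.16]

Iteration 1:
  c_1 = (1.990000 + 3.160000)/2 = 2.575000
  f(c_1) = f(2.575000) = 1.630625
  f(a) × f(c) < 0, new interval: [1.990000, 2.575000]
Iteration 2:
  c_2 = (1.990000 + 2.575000)/2 = 2.282500
  f(c_2) = f(2.282500) = 0.209806
  f(a) × f(c) < 0, new interval: [1.990000, 2.282500]
Iteration 3:
  c_3 = (1.990000 + 2.282500)/2 = 2.136250
  f(c_3) = f(2.136250) = -0.436436
  f(a) × f(c) ≥ 0, new interval: [2.136250, 2.282500]

After 3 iteration(s), the approximation is c_3 = 2.136250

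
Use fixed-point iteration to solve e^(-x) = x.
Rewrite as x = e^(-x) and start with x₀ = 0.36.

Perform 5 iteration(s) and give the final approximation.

Equation: e^(-x) = x
Fixed-point form: x = e^(-x)
x₀ = 0.36

x_1 = g(0.360000) = 0.697676
x_2 = g(0.697676) = 0.497741
x_3 = g(0.497741) = 0.607903
x_4 = g(0.607903) = 0.544492
x_5 = g(0.544492) = 0.580137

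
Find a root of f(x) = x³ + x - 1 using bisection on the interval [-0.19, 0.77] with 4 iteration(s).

f(x) = x³ + x - 1
Initial interval: [-0.19, 0.77]

Iteration 1:
  c_1 = (-0.190000 + 0.770000)/2 = 0.290000
  f(c_1) = f(0.290000) = -0.685611
  f(a) × f(c) ≥ 0, new interval: [0.290000, 0.770000]
Iteration 2:
  c_2 = (0.290000 + 0.770000)/2 = 0.530000
  f(c_2) = f(0.530000) = -0.321123
  f(a) × f(c) ≥ 0, new interval: [0.530000, 0.770000]
Iteration 3:
  c_3 = (0.530000 + 0.770000)/2 = 0.650000
  f(c_3) = f(0.650000) = -0.075375
  f(a) × f(c) ≥ 0, new interval: [0.650000, 0.770000]
Iteration 4:
  c_4 = (0.650000 + 0.770000)/2 = 0.710000
  f(c_4) = f(0.710000) = 0.067911
  f(a) × f(c) < 0, new interval: [0.650000, 0.710000]

After 4 iteration(s), the approximation is c_4 = 0.710000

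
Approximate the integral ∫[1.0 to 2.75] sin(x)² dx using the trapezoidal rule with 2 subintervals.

f(x) = sin(x)²
a = 1.0, b = 2.75, n = 2
h = (b - a)/n = 0.875000

Trapezoidal rule: (h/2)[f(x₀) + 2f(x₁) + 2f(x₂) + ... + f(xₙ)]

x_0 = 1.0000, f(x_0) = 0.708073, coefficient = 1
x_1 = 1.8750, f(x_1) = 0.910280, coefficient = 2
x_2 = 2.7500, f(x_2) = 0.145665, coefficient = 1

I ≈ (0.875000/2) × 2.674298 = 1.170005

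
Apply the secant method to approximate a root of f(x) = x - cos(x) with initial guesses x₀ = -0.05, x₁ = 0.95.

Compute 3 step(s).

f(x) = x - cos(x)
x₀ = -0.05, x₁ = 0.95

Secant formula: x_{n+1} = x_n - f(x_n)(x_n - x_{n-1})/(f(x_n) - f(x_{n-1}))

Iteration 1:
  f(-0.050000) = -1.048750
  f(0.950000) = 0.368317
  x_2 = 0.950000 - 0.368317×(0.950000 - (-0.050000))/(0.368317 - (-1.048750))
       = 0.690085
Iteration 2:
  f(0.950000) = 0.368317
  f(0.690085) = -0.081107
  x_3 = 0.690085 - (-0.081107)×(0.690085 - 0.950000)/(-0.081107 - 0.368317)
       = 0.736992
Iteration 3:
  f(0.690085) = -0.081107
  f(0.736992) = -0.003502
  x_4 = 0.736992 - (-0.003502)×(0.736992 - 0.690085)/(-0.003502 - (-0.081107))
       = 0.739108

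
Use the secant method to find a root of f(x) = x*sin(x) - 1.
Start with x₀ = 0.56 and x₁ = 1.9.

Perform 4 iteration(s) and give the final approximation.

f(x) = x*sin(x) - 1
x₀ = 0.56, x₁ = 1.9

Secant formula: x_{n+1} = x_n - f(x_n)(x_n - x_{n-1})/(f(x_n) - f(x_{n-1}))

Iteration 1:
  f(0.560000) = -0.702536
  f(1.900000) = 0.797970
  x_2 = 1.900000 - 0.797970×(1.900000 - 0.560000)/(0.797970 - (-0.702536))
       = 1.187387
Iteration 2:
  f(1.900000) = 0.797970
  f(1.187387) = 0.101176
  x_3 = 1.187387 - 0.101176×(1.187387 - 1.900000)/(0.101176 - 0.797970)
       = 1.083914
Iteration 3:
  f(1.187387) = 0.101176
  f(1.083914) = -0.042042
  x_4 = 1.083914 - (-0.042042)×(1.083914 - 1.187387)/(-0.042042 - 0.101176)
       = 1.114288
Iteration 4:
  f(1.083914) = -0.042042
  f(1.114288) = 0.000182
  x_5 = 1.114288 - 0.000182×(1.114288 - 1.083914)/(0.000182 - (-0.042042))
       = 1.114157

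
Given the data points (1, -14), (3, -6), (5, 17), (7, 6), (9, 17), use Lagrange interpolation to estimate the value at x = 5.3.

Lagrange interpolation formula:
P(x) = Σ yᵢ × Lᵢ(x)
where Lᵢ(x) = Π_{j≠i} (x - xⱼ)/(xᵢ - xⱼ)

L_0(5.3) = (5.3 - 3)/(1 - 3) × (5.3 - 5)/(1 - 5) × (5.3 - 7)/(1 - 7) × (5.3 - 9)/(1 - 9) = 0.011302
L_1(5.3) = (5.3 - 1)/(3 - 1) × (5.3 - 5)/(3 - 5) × (5.3 - 7)/(3 - 7) × (5.3 - 9)/(3 - 9) = -0.084522
L_2(5.3) = (5.3 - 1)/(5 - 1) × (5.3 - 3)/(5 - 3) × (5.3 - 7)/(5 - 7) × (5.3 - 9)/(5 - 9) = 0.972002
L_3(5.3) = (5.3 - 1)/(7 - 1) × (5.3 - 3)/(7 - 3) × (5.3 - 5)/(7 - 5) × (5.3 - 9)/(7 - 9) = 0.114353
L_4(5.3) = (5.3 - 1)/(9 - 1) × (5.3 - 3)/(9 - 3) × (5.3 - 5)/(9 - 5) × (5.3 - 7)/(9 - 7) = -0.013135

P(5.3) = (-14)×L_0(5.3) + (-6)×L_1(5.3) + 17×L_2(5.3) + 6×L_3(5.3) + 17×L_4(5.3)
P(5.3) = 17.335746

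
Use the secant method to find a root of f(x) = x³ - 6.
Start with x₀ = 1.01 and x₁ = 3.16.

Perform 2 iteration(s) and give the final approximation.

f(x) = x³ - 6
x₀ = 1.01, x₁ = 3.16

Secant formula: x_{n+1} = x_n - f(x_n)(x_n - x_{n-1})/(f(x_n) - f(x_{n-1}))

Iteration 1:
  f(1.010000) = -4.969699
  f(3.160000) = 25.554496
  x_2 = 3.160000 - 25.554496×(3.160000 - 1.010000)/(25.554496 - (-4.969699))
       = 1.360045
Iteration 2:
  f(3.160000) = 25.554496
  f(1.360045) = -3.484292
  x_3 = 1.360045 - (-3.484292)×(1.360045 - 3.160000)/(-3.484292 - 25.554496)
       = 1.576017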